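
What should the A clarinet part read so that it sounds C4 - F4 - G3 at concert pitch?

Written C4 sounds as A3 on the A clarinet, so concert pitches are written a minor third up.
C4 -> Eb4
F4 -> Ab4
G3 -> Bb3

Eb4 Ab4 Bb3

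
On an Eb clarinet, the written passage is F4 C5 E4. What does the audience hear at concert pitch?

Ab4 Eb5 G4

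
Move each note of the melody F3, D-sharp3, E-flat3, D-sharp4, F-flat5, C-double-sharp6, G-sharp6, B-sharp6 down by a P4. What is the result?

A perfect fourth down from F3 gives C3.
D#3: a fourth down reaches A, and 5 semitones makes it A#2.
Eb3 down a perfect fourth is Bb2.
D#4: a fourth down reaches A, and 5 semitones makes it A#3.
A perfect fourth down from Fb5 gives Cb5.
A perfect fourth down from C##6 gives G##5.
G#6 down a perfect fourth is D#6.
B#6 down a perfect fourth is F##6.

C3 A#2 Bb2 A#3 Cb5 G##5 D#6 F##6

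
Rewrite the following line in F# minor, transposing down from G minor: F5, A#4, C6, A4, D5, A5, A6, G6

E5 G##4 B5 G#4 C#5 G#5 G#6 F#6

G minor to F# minor down is a minor second, so every note moves down by that interval.
F5 → E5
A#4 → G##4
C6 → B5
A4 → G#4
D5 → C#5
A5 → G#5
A6 → G#6
G6 → F#6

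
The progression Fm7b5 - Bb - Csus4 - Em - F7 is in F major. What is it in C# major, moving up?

F major up to C# major is an augmented fifth; each chord root moves by that interval while the quality stays the same.
Fm7b5: root F up an augmented fifth → C#, giving C#m7b5.
Bb: root Bb up an augmented fifth → F#, giving F#.
Csus4: root C up an augmented fifth → G#, giving G#sus4.
Em: root E up an augmented fifth → B#, giving B#m.
F7: root F up an augmented fifth → C#, giving C#7.

C#m7b5 F# G#sus4 B#m C#7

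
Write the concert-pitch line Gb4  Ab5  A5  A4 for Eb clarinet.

Eb4 F5 F#5 F#4

Written C4 sounds as Eb4 on the Eb clarinet, so concert pitches are written a minor third down.
Gb4 -> Eb4
Ab5 -> F5
A5 -> F#5
A4 -> F#4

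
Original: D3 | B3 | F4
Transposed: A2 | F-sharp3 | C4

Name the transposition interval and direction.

From D3 to A2 is 4 letter names — a fourth of some quality.
A2 to D3 is 5 semitones, which makes it a perfect fourth; the second version is lower, so the direction is down.
Checking another pair — F4 → C4 — gives the same interval.

down a perfect fourth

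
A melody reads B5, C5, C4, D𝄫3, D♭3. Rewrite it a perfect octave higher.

B5 up a perfect octave is B6.
A perfect octave up from C5 gives C6.
C4: an octave up reaches C, and 12 semitones makes it C5.
Dbb3 up a perfect octave is Dbb4.
Db3 up a perfect octave is Db4.

B6 C6 C5 Dbb4 Db4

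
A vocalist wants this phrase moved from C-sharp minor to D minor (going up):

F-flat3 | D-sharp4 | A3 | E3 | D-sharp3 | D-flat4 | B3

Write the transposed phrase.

C-sharp minor to D minor up is a minor second, so every note moves up by that interval.
Fb3 becomes Gbb3
D#4 becomes E4
A3 becomes Bb3
E3 becomes F3
D#3 becomes E3
Db4 becomes Ebb4
B3 becomes C4

Gbb3 E4 Bb3 F3 E3 Ebb4 C4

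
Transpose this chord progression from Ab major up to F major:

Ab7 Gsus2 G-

F7 Esus2 E-

Ab major up to F major is a major sixth; each chord root moves by that interval while the quality stays the same.
Ab7: root Ab up a major sixth → F, giving F7.
Gsus2: root G up a major sixth → E, giving Esus2.
G-: root G up a major sixth → E, giving E-.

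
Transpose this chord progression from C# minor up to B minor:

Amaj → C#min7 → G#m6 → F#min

Gmaj Bmin7 F#m6 Emin

C# minor up to B minor is a minor seventh; each chord root moves by that interval while the quality stays the same.
Amaj: root A up a minor seventh → G, giving Gmaj.
C#min7: root C# up a minor seventh → B, giving Bmin7.
G#m6: root G# up a minor seventh → F#, giving F#m6.
F#min: root F# up a minor seventh → E, giving Emin.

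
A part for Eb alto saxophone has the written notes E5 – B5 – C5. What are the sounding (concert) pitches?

Written C4 on the Eb alto saxophone sounds as Eb3, a major sixth lower; apply that shift to every note.
E5 becomes G4
B5 becomes D5
C5 becomes Eb4

G4 D5 Eb4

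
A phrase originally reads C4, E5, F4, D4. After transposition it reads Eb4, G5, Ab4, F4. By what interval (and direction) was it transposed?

up a minor third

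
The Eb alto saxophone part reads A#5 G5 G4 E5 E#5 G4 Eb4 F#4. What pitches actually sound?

C#5 Bb4 Bb3 G4 G#4 Bb3 Gb3 A3

Written C4 on the Eb alto saxophone sounds as Eb3, a major sixth lower; apply that shift to every note.
A#5 gives C#5
G5 gives Bb4
G4 gives Bb3
E5 gives G4
E#5 gives G#4
G4 gives Bb3
Eb4 gives Gb3
F#4 gives A3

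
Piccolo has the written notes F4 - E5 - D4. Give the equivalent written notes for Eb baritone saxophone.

First find concert pitch: the piccolo sounds a perfect octave above written, so F4 E5 D4 sounds F5 E6 D5.
Then write for Eb baritone saxophone: it sounds a major thirteenth below written, so the part must be a major thirteenth above concert.
F5 → D7
E6 → C#8
D5 → B6

D7 C#8 B6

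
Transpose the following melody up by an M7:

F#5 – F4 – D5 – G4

F#5: a seventh up reaches E, and 11 semitones makes it E#6.
F4: a seventh up reaches E, and 11 semitones makes it E5.
D5 up a major seventh is C#6.
G4: a seventh up reaches F, and 11 semitones makes it F#5.

E#6 E5 C#6 F#5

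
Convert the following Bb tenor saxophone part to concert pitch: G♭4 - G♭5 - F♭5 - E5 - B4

Fb3 Fb4 Ebb4 D4 A3

Written C4 on the Bb tenor saxophone sounds as Bb2, a major ninth lower; apply that shift to every note.
Gb4 -> Fb3
Gb5 -> Fb4
Fb5 -> Ebb4
E5 -> D4
B4 -> A3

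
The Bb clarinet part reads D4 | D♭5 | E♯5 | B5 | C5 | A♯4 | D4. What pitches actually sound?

Written C4 on the Bb clarinet sounds as Bb3, a major second lower; apply that shift to every note.
D4 becomes C4
Db5 becomes Cb5
E#5 becomes D#5
B5 becomes A5
C5 becomes Bb4
A#4 becomes G#4
D4 becomes C4

C4 Cb5 D#5 A5 Bb4 G#4 C4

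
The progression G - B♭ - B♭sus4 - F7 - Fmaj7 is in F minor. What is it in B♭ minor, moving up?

C Eb Ebsus4 Bb7 Bbmaj7

F minor up to B♭ minor is a perfect fourth; each chord root moves by that interval while the quality stays the same.
G: root G up a perfect fourth → C, giving C.
B♭: root B♭ up a perfect fourth → Eb, giving Eb.
B♭sus4: root B♭ up a perfect fourth → Eb, giving Ebsus4.
F7: root F up a perfect fourth → Bb, giving Bb7.
Fmaj7: root F up a perfect fourth → Bb, giving Bbmaj7.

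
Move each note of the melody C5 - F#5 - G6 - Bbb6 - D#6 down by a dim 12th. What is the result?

C5: a twelfth down reaches F, and 18 semitones makes it F#3.
F#5 down a diminished twelfth is B#3.
G6: a twelfth down reaches C, and 18 semitones makes it C#5.
A diminished twelfth down from Bbb6 gives Eb5.
D#6: a twelfth down reaches G, and 18 semitones makes it G##4.

F#3 B#3 C#5 Eb5 G##4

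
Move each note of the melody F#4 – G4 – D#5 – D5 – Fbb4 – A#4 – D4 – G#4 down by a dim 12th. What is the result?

F#4 becomes B#2
G4 becomes C#3
D#5 becomes G##3
D5 becomes G#3
Fbb4 becomes Bbb2
A#4 becomes D##3
D4 becomes G#2
G#4 becomes C##3

B#2 C#3 G##3 G#3 Bbb2 D##3 G#2 C##3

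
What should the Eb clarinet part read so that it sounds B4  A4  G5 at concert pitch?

The Eb clarinet sounds a minor third above written, so the written part must be a minor third below concert — transpose each note down.
B4 gives G#4
A4 gives F#4
G5 gives E5

G#4 F#4 E5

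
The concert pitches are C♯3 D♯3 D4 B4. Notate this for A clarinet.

Written C4 sounds as A3 on the A clarinet, so concert pitches are written a minor third up.
C#3 gives E3
D#3 gives F#3
D4 gives F4
B4 gives D5

E3 F#3 F4 D5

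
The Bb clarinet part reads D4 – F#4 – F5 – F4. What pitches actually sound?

Written C4 on the Bb clarinet sounds as Bb3, a major second lower; apply that shift to every note.
D4 to C4
F#4 to E4
F5 to Eb5
F4 to Eb4

C4 E4 Eb5 Eb4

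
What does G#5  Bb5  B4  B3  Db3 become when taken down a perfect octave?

G#5 -> G#4
Bb5 -> Bb4
B4 -> B3
B3 -> B2
Db3 -> Db2

G#4 Bb4 B3 B2 Db2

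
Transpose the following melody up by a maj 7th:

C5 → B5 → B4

B5 A#6 A#5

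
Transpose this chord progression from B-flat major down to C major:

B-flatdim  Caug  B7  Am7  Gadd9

B-flat major down to C major is a minor seventh; each chord root moves by that interval while the quality stays the same.
B-flatdim: root B-flat down a minor seventh → C, giving Cdim.
Caug: root C down a minor seventh → D, giving Daug.
B7: root B down a minor seventh → C#, giving C#7.
Am7: root A down a minor seventh → B, giving Bm7.
Gadd9: root G down a minor seventh → A, giving Aadd9.

Cdim Daug C#7 Bm7 Aadd9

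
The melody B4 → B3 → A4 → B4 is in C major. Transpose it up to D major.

C#5 C#4 B4 C#5

C major to D major up is a major second, so every note moves up by that interval.
B4 gives C#5
B3 gives C#4
A4 gives B4
B4 gives C#5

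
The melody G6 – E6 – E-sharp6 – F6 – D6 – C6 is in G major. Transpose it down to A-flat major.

Ab5 F5 F#5 Gb5 Eb5 Db5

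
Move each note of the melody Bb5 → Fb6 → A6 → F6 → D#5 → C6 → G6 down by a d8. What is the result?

B4 F5 A#5 F#5 D##4 C#5 G#5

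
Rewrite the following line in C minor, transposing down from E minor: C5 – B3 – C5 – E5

E minor to C minor down is a major third, so every note moves down by that interval.
C5 → Ab4
B3 → G3
C5 → Ab4
E5 → C5

Ab4 G3 Ab4 C5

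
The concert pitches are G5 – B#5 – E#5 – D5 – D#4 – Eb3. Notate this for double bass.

The double bass sounds a perfect octave below written, so the written part must be a perfect octave above concert — transpose each note up.
G5 -> G6
B#5 -> B#6
E#5 -> E#6
D5 -> D6
D#4 -> D#5
Eb3 -> Eb4

G6 B#6 E#6 D6 D#5 Eb4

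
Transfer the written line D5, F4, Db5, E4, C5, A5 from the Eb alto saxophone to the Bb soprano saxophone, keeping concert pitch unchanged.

First find concert pitch: the Eb alto saxophone sounds a major sixth below written, so D5 F4 Db5 E4 C5 A5 sounds F4 Ab3 Fb4 G3 Eb4 C5.
Then write for Bb soprano saxophone: it sounds a major second below written, so the part must be a major second above concert.
F4 → G4
Ab3 → Bb3
Fb4 → Gb4
G3 → A3
Eb4 → F4
C5 → D5

G4 Bb3 Gb4 A3 F4 D5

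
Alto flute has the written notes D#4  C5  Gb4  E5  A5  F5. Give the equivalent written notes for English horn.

E#4 D5 Ab4 F#5 B5 G5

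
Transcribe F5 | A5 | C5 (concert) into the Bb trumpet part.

G5 B5 D5

The Bb trumpet sounds a major second below written, so the written part must be a major second above concert — transpose each note up.
F5 → G5
A5 → B5
C5 → D5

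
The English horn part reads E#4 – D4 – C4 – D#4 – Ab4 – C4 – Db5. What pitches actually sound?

The English horn sounds a perfect fifth below written, so transpose each written note down a perfect fifth.
E#4 becomes A#3
D4 becomes G3
C4 becomes F3
D#4 becomes G#3
Ab4 becomes Db4
C4 becomes F3
Db5 becomes Gb4

A#3 G3 F3 G#3 Db4 F3 Gb4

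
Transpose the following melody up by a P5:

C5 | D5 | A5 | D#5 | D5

G5 A5 E6 A#5 A5

A perfect fifth up from C5 gives G5.
A perfect fifth up from D5 gives A5.
A5: a fifth up reaches E, and 7 semitones makes it E6.
D#5: a fifth up reaches A, and 7 semitones makes it A#5.
D5 up a perfect fifth is A5.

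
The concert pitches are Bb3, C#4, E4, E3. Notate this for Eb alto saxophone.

G4 A#4 C#5 C#4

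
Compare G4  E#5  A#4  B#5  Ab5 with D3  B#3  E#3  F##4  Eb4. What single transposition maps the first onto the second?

down a perfect eleventh

From G4 to D3 is 11 letter names — an eleventh of some quality.
D3 to G4 is 17 semitones, which makes it a perfect eleventh; the second version is lower, so the direction is down.
Checking another pair — Ab5 → Eb4 — gives the same interval.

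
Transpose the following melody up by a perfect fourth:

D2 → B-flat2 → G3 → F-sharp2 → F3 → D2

G2 Eb3 C4 B2 Bb3 G2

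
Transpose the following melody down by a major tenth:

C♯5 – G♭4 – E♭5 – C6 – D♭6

A3 Ebb3 Cb4 Ab4 Bbb4

C#5 → A3
Gb4 → Ebb3
Eb5 → Cb4
C6 → Ab4
Db6 → Bbb4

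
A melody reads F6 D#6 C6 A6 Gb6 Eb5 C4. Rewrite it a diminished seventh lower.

G#5 E##5 D#5 B#5 A5 F#4 D#3

A diminished seventh down from F6 gives G#5.
A diminished seventh down from D#6 gives E##5.
C6 down a diminished seventh is D#5.
A diminished seventh down from A6 gives B#5.
Gb6 down a diminished seventh is A5.
A diminished seventh down from Eb5 gives F#4.
C4 down a diminished seventh is D#3.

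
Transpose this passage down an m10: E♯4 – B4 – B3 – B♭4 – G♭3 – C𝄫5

E#4 -> C##3
B4 -> G#3
B3 -> G#2
Bb4 -> G3
Gb3 -> Eb2
Cbb5 -> Abb3

C##3 G#3 G#2 G3 Eb2 Abb3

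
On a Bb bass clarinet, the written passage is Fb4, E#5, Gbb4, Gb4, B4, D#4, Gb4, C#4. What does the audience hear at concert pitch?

Ebb3 D#4 Fbb3 Fb3 A3 C#3 Fb3 B2

The Bb bass clarinet sounds a major ninth below written, so transpose each written note down a major ninth.
Fb4 becomes Ebb3
E#5 becomes D#4
Gbb4 becomes Fbb3
Gb4 becomes Fb3
B4 becomes A3
D#4 becomes C#3
Gb4 becomes Fb3
C#4 becomes B2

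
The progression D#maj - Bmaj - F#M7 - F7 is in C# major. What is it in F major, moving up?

C# major up to F major is a diminished fourth; each chord root moves by that interval while the quality stays the same.
D#maj: root D# up a diminished fourth → G, giving Gmaj.
Bmaj: root B up a diminished fourth → Eb, giving Ebmaj.
F#M7: root F# up a diminished fourth → Bb, giving BbM7.
F7: root F up a diminished fourth → Bbb, giving Bbb7.

Gmaj Ebmaj BbM7 Bbb7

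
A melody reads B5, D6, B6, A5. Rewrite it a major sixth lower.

D5 F5 D6 C5

B5: a sixth down reaches D, and 9 semitones makes it D5.
D6 down a major sixth is F5.
A major sixth down from B6 gives D6.
A major sixth down from A5 gives C5.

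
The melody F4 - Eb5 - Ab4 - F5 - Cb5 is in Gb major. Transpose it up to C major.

From Gb up to C is an augmented fourth; apply that to each pitch.
F4 becomes B4
Eb5 becomes A5
Ab4 becomes D5
F5 becomes B5
Cb5 becomes F5

B4 A5 D5 B5 F5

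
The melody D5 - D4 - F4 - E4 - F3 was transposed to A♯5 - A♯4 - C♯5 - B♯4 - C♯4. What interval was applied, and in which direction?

up an augmented fifth

Take the first pair: D5 → A#5. D to A spans 5 letter names, so the interval is some kind of fifth.
D5 to A#5 is 8 semitones, which makes it an augmented fifth; the second version is higher, so the direction is up.
Checking another pair — F3 → C#4 — gives the same interval.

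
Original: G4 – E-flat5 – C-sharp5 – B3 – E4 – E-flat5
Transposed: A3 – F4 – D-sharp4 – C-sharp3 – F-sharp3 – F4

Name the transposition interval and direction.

down a minor seventh

Take the first pair: G4 → A3. G to A spans 7 letter names, so the interval is some kind of seventh.
A3 to G4 is 10 semitones, which makes it a minor seventh; the second version is lower, so the direction is down.
Checking another pair — Eb5 → F4 — gives the same interval.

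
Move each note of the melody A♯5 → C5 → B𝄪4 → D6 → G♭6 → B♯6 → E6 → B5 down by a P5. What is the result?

A#5: a fifth down reaches D, and 7 semitones makes it D#5.
C5 down a perfect fifth is F4.
B##4: a fifth down reaches E, and 7 semitones makes it E##4.
D6: a fifth down reaches G, and 7 semitones makes it G5.
A perfect fifth down from Gb6 gives Cb6.
A perfect fifth down from B#6 gives E#6.
E6: a fifth down reaches A, and 7 semitones makes it A5.
A perfect fifth down from B5 gives E5.

D#5 F4 E##4 G5 Cb6 E#6 A5 E5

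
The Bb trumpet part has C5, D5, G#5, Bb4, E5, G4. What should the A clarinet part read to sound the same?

First find concert pitch: the Bb trumpet sounds a major second below written, so C5 D5 G#5 Bb4 E5 G4 sounds Bb4 C5 F#5 Ab4 D5 F4.
Then write for A clarinet: it sounds a minor third below written, so the part must be a minor third above concert.
Bb4 → Db5
C5 → Eb5
F#5 → A5
Ab4 → Cb5
D5 → F5
F4 → Ab4

Db5 Eb5 A5 Cb5 F5 Ab4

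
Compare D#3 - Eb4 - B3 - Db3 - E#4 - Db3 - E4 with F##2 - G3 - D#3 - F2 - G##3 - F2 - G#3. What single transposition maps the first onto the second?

Take the first pair: D#3 → F##2. D to F spans 6 letter names, so the interval is some kind of sixth.
F##2 to D#3 is 8 semitones, which makes it a minor sixth; the second version is lower, so the direction is down.
Checking another pair — E4 → G#3 — gives the same interval.

down a minor sixth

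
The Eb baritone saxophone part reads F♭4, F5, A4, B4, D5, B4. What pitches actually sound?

Abb2 Ab3 C3 D3 F3 D3

The Eb baritone saxophone sounds a major thirteenth below written, so transpose each written note down a major thirteenth.
Fb4 → Abb2
F5 → Ab3
A4 → C3
B4 → D3
D5 → F3
B4 → D3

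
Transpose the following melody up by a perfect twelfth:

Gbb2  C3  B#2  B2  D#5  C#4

Dbb4 G4 F##4 F#4 A#6 G#5

A perfect twelfth up from Gbb2 gives Dbb4.
A perfect twelfth up from C3 gives G4.
B#2 up a perfect twelfth is F##4.
A perfect twelfth up from B2 gives F#4.
A perfect twelfth up from D#5 gives A#6.
C#4: a twelfth up reaches G, and 19 semitones makes it G#5.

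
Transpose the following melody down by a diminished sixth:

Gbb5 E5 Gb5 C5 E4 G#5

Bb4 G##4 B4 E#4 G##3 B##4

Gbb5 to Bb4
E5 to G##4
Gb5 to B4
C5 to E#4
E4 to G##3
G#5 to B##4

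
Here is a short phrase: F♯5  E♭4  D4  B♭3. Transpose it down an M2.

F#5 down a major second is E5.
Eb4 down a major second is Db4.
D4 down a major second is C4.
Bb3 down a major second is Ab3.

E5 Db4 C4 Ab3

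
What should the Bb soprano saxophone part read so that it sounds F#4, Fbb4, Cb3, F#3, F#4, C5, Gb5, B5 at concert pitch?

Written C4 sounds as Bb3 on the Bb soprano saxophone, so concert pitches are written a major second up.
F#4 to G#4
Fbb4 to Gbb4
Cb3 to Db3
F#3 to G#3
F#4 to G#4
C5 to D5
Gb5 to Ab5
B5 to C#6

G#4 Gbb4 Db3 G#3 G#4 D5 Ab5 C#6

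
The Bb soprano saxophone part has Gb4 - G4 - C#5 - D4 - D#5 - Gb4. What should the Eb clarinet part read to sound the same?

First find concert pitch: the Bb soprano saxophone sounds a major second below written, so Gb4 G4 C#5 D4 D#5 Gb4 sounds Fb4 F4 B4 C4 C#5 Fb4.
Then write for Eb clarinet: it sounds a minor third above written, so the part must be a minor third below concert.
Fb4 → Db4
F4 → D4
B4 → G#4
C4 → A3
C#5 → A#4
Fb4 → Db4

Db4 D4 G#4 A3 A#4 Db4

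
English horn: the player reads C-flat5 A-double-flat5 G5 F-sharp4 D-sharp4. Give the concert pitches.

The English horn sounds a perfect fifth below written, so transpose each written note down a perfect fifth.
Cb5 -> Fb4
Abb5 -> Dbb5
G5 -> C5
F#4 -> B3
D#4 -> G#3

Fb4 Dbb5 C5 B3 G#3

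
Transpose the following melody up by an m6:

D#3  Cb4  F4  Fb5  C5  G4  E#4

B3 Abb4 Db5 Dbb6 Ab5 Eb5 C#5

D#3: a sixth up reaches B, and 8 semitones makes it B3.
A minor sixth up from Cb4 gives Abb4.
F4 up a minor sixth is Db5.
Fb5 up a minor sixth is Dbb6.
C5 up a minor sixth is Ab5.
A minor sixth up from G4 gives Eb5.
E#4: a sixth up reaches C, and 8 semitones makes it C#5.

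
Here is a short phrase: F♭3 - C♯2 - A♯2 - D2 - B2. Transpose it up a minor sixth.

Dbb4 A2 F#3 Bb2 G3

A minor sixth up from Fb3 gives Dbb4.
C#2 up a minor sixth is A2.
A#2: a sixth up reaches F, and 8 semitones makes it F#3.
D2: a sixth up reaches B, and 8 semitones makes it Bb2.
A minor sixth up from B2 gives G3.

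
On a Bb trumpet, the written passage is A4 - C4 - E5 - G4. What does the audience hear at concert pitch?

G4 Bb3 D5 F4

Written C4 on the Bb trumpet sounds as Bb3, a major second lower; apply that shift to every note.
A4 gives G4
C4 gives Bb3
E5 gives D5
G4 gives F4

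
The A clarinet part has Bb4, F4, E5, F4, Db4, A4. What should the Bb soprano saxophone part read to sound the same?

A4 E4 D#5 E4 C4 G#4

First find concert pitch: the A clarinet sounds a minor third below written, so Bb4 F4 E5 F4 Db4 A4 sounds G4 D4 C#5 D4 Bb3 F#4.
Then write for Bb soprano saxophone: it sounds a major second below written, so the part must be a major second above concert.
G4 → A4
D4 → E4
C#5 → D#5
D4 → E4
Bb3 → C4
F#4 → G#4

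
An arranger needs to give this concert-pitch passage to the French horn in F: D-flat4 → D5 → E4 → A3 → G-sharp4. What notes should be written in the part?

Ab4 A5 B4 E4 D#5

The French horn in F sounds a perfect fifth below written, so the written part must be a perfect fifth above concert — transpose each note up.
Db4 -> Ab4
D5 -> A5
E4 -> B4
A3 -> E4
G#4 -> D#5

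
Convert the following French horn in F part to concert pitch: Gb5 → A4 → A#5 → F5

The French horn in F sounds a perfect fifth below written, so transpose each written note down a perfect fifth.
Gb5 to Cb5
A4 to D4
A#5 to D#5
F5 to Bb4

Cb5 D4 D#5 Bb4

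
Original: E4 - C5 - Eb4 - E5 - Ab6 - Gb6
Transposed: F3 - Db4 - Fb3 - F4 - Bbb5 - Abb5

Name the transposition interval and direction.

down a major seventh

From E4 to F3 is 7 letter names — a seventh of some quality.
F3 to E4 is 11 semitones, which makes it a major seventh; the second version is lower, so the direction is down.
Checking another pair — Gb6 → Abb5 — gives the same interval.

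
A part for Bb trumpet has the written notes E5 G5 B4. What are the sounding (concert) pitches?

D5 F5 A4

The Bb trumpet sounds a major second below written, so transpose each written note down a major second.
E5 → D5
G5 → F5
B4 → A4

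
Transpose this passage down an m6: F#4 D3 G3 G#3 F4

A#3 F#2 B2 B#2 A3

F#4 to A#3
D3 to F#2
G3 to B2
G#3 to B#2
F4 to A3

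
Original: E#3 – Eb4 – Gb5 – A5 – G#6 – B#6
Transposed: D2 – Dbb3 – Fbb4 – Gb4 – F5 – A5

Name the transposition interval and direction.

down an augmented ninth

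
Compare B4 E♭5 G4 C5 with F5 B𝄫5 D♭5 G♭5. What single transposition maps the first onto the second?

Take the first pair: B4 → F5. B to F spans 5 letter names, so the interval is some kind of fifth.
B4 to F5 is 6 semitones, which makes it a diminished fifth; the second version is higher, so the direction is up.
Checking another pair — C5 → Gb5 — gives the same interval.

up a diminished fifth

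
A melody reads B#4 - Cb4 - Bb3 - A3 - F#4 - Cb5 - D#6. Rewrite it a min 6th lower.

B#4 down a minor sixth is D##4.
Cb4 down a minor sixth is Eb3.
Bb3 down a minor sixth is D3.
A3: a sixth down reaches C, and 8 semitones makes it C#3.
F#4 down a minor sixth is A#3.
A minor sixth down from Cb5 gives Eb4.
D#6 down a minor sixth is F##5.

D##4 Eb3 D3 C#3 A#3 Eb4 F##5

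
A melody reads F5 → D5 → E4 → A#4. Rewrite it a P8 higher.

F6 D6 E5 A#5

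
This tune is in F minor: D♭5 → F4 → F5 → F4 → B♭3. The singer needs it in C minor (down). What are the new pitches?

Ab4 C4 C5 C4 F3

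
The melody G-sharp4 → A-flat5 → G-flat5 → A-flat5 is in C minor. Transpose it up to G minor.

C minor to G minor up is a perfect fifth, so every note moves up by that interval.
G#4 to D#5
Ab5 to Eb6
Gb5 to Db6
Ab5 to Eb6

D#5 Eb6 Db6 Eb6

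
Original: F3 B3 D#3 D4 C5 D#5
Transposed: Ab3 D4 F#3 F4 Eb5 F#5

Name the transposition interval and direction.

up a minor third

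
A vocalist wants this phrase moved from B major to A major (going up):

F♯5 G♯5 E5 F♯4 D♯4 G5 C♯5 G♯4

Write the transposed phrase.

E6 F#6 D6 E5 C#5 F6 B5 F#5

B major to A major up is a minor seventh, so every note moves up by that interval.
F#5 -> E6
G#5 -> F#6
E5 -> D6
F#4 -> E5
D#4 -> C#5
G5 -> F6
C#5 -> B5
G#4 -> F#5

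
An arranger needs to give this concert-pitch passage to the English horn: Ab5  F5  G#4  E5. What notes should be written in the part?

Eb6 C6 D#5 B5

The English horn sounds a perfect fifth below written, so the written part must be a perfect fifth above concert — transpose each note up.
Ab5 becomes Eb6
F5 becomes C6
G#4 becomes D#5
E5 becomes B5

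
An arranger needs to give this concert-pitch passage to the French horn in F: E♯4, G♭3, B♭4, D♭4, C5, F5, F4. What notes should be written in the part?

B#4 Db4 F5 Ab4 G5 C6 C5

The French horn in F sounds a perfect fifth below written, so the written part must be a perfect fifth above concert — transpose each note up.
E#4 -> B#4
Gb3 -> Db4
Bb4 -> F5
Db4 -> Ab4
C5 -> G5
F5 -> C6
F4 -> C5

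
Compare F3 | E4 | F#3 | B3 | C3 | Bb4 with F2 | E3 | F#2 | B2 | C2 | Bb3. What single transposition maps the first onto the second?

down a perfect octave

Take the first pair: F3 → F2. F to F spans 8 letter names, so the interval is some kind of octave.
F2 to F3 is 12 semitones, which makes it a perfect octave; the second version is lower, so the direction is down.
Checking another pair — Bb4 → Bb3 — gives the same interval.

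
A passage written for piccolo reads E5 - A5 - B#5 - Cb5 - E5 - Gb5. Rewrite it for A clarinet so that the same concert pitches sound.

G6 C7 D#7 Ebb6 G6 Bbb6

First find concert pitch: the piccolo sounds a perfect octave above written, so E5 A5 B#5 Cb5 E5 Gb5 sounds E6 A6 B#6 Cb6 E6 Gb6.
Then write for A clarinet: it sounds a minor third below written, so the part must be a minor third above concert.
E6 → G6
A6 → C7
B#6 → D#7
Cb6 → Ebb6
E6 → G6
Gb6 → Bbb6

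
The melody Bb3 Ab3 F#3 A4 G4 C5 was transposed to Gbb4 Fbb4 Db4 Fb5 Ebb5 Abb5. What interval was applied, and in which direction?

From Bb3 to Gbb4 is 6 letter names — a sixth of some quality.
Bb3 to Gbb4 is 7 semitones, which makes it a diminished sixth; the second version is higher, so the direction is up.
Checking another pair — C5 → Abb5 — gives the same interval.

up a diminished sixth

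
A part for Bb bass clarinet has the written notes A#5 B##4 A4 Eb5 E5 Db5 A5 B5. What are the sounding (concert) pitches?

The Bb bass clarinet sounds a major ninth below written, so transpose each written note down a major ninth.
A#5 to G#4
B##4 to A##3
A4 to G3
Eb5 to Db4
E5 to D4
Db5 to Cb4
A5 to G4
B5 to A4

G#4 A##3 G3 Db4 D4 Cb4 G4 A4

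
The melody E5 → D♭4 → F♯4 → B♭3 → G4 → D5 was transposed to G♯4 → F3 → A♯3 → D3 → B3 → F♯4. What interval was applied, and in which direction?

down a minor sixth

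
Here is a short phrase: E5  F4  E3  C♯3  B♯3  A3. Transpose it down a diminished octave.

E#4 F#3 E#2 C##2 B##2 A#2

E5: an octave down reaches E, and 11 semitones makes it E#4.
A diminished octave down from F4 gives F#3.
E3: an octave down reaches E, and 11 semitones makes it E#2.
A diminished octave down from C#3 gives C##2.
A diminished octave down from B#3 gives B##2.
A diminished octave down from A3 gives A#2.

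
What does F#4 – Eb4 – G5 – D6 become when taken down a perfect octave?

F#4: an octave down reaches F, and 12 semitones makes it F#3.
Eb4 down a perfect octave is Eb3.
G5: an octave down reaches G, and 12 semitones makes it G4.
D6 down a perfect octave is D5.

F#3 Eb3 G4 D5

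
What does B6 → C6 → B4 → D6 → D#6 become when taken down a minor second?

A#6 B5 A#4 C#6 C##6

B6 to A#6
C6 to B5
B4 to A#4
D6 to C#6
D#6 to C##6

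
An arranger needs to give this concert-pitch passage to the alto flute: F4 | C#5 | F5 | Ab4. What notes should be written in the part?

The alto flute sounds a perfect fourth below written, so the written part must be a perfect fourth above concert — transpose each note up.
F4 becomes Bb4
C#5 becomes F#5
F5 becomes Bb5
Ab4 becomes Db5

Bb4 F#5 Bb5 Db5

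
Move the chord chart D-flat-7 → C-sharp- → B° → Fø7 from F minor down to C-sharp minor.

F minor down to C-sharp minor is a diminished fourth; each chord root moves by that interval while the quality stays the same.
D-flat-7: root D-flat down a diminished fourth → A, giving A-7.
C-sharp-: root C-sharp down a diminished fourth → G##, giving G##-.
B°: root B down a diminished fourth → F##, giving F##°.
Fø7: root F down a diminished fourth → C#, giving C#ø7.

A-7 G##- F##° C#ø7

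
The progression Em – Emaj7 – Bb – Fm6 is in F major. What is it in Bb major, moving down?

F major down to Bb major is a perfect fifth; each chord root moves by that interval while the quality stays the same.
Em: root E down a perfect fifth → A, giving Am.
Emaj7: root E down a perfect fifth → A, giving Amaj7.
Bb: root Bb down a perfect fifth → Eb, giving Eb.
Fm6: root F down a perfect fifth → Bb, giving Bbm6.

Am Amaj7 Eb Bbm6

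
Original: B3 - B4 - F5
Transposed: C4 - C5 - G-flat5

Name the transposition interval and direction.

up a minor second

Take the first pair: B3 → C4. B to C spans 2 letter names, so the interval is some kind of second.
B3 to C4 is 1 semitone, which makes it a minor second; the second version is higher, so the direction is up.
Checking another pair — F5 → Gb5 — gives the same interval.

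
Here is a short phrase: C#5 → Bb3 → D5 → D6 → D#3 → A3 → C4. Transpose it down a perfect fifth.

C#5 becomes F#4
Bb3 becomes Eb3
D5 becomes G4
D6 becomes G5
D#3 becomes G#2
A3 becomes D3
C4 becomes F3

F#4 Eb3 G4 G5 G#2 D3 F3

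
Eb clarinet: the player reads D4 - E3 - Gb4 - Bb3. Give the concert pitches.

The Eb clarinet sounds a minor third above written, so transpose each written note up a minor third.
D4 gives F4
E3 gives G3
Gb4 gives Bbb4
Bb3 gives Db4

F4 G3 Bbb4 Db4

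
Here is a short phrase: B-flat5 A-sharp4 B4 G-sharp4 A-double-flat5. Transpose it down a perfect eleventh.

Bb5 -> F4
A#4 -> E#3
B4 -> F#3
G#4 -> D#3
Abb5 -> Ebb4

F4 E#3 F#3 D#3 Ebb4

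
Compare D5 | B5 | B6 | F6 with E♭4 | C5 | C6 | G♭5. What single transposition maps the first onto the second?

From D5 to Eb4 is 7 letter names — a seventh of some quality.
Eb4 to D5 is 11 semitones, which makes it a major seventh; the second version is lower, so the direction is down.
Checking another pair — F6 → Gb5 — gives the same interval.

down a major seventh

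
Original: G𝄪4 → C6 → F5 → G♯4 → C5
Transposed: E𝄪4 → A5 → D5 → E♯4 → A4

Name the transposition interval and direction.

down a minor third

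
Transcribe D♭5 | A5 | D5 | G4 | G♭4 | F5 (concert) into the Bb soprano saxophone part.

Written C4 sounds as Bb3 on the Bb soprano saxophone, so concert pitches are written a major second up.
Db5 -> Eb5
A5 -> B5
D5 -> E5
G4 -> A4
Gb4 -> Ab4
F5 -> G5

Eb5 B5 E5 A4 Ab4 G5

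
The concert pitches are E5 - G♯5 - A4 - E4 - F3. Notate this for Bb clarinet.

Written C4 sounds as Bb3 on the Bb clarinet, so concert pitches are written a major second up.
E5 → F#5
G#5 → A#5
A4 → B4
E4 → F#4
F3 → G3

F#5 A#5 B4 F#4 G3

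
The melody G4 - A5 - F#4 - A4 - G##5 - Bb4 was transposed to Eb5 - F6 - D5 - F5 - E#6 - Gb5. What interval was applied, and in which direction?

up a minor sixth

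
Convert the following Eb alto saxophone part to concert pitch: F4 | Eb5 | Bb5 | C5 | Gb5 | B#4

Written C4 on the Eb alto saxophone sounds as Eb3, a major sixth lower; apply that shift to every note.
F4 -> Ab3
Eb5 -> Gb4
Bb5 -> Db5
C5 -> Eb4
Gb5 -> Bbb4
B#4 -> D#4

Ab3 Gb4 Db5 Eb4 Bbb4 D#4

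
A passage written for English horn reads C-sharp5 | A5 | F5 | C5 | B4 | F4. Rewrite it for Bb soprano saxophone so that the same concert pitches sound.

G#4 E5 C5 G4 F#4 C4

First find concert pitch: the English horn sounds a perfect fifth below written, so C-sharp5 A5 F5 C5 B4 F4 sounds F#4 D5 Bb4 F4 E4 Bb3.
Then write for Bb soprano saxophone: it sounds a major second below written, so the part must be a major second above concert.
F#4 → G#4
D5 → E5
Bb4 → C5
F4 → G4
E4 → F#4
Bb3 → C4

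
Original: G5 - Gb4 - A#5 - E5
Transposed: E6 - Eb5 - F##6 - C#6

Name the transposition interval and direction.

up a major sixth

From G5 to E6 is 6 letter names — a sixth of some quality.
G5 to E6 is 9 semitones, which makes it a major sixth; the second version is higher, so the direction is up.
Checking another pair — E5 → C#6 — gives the same interval.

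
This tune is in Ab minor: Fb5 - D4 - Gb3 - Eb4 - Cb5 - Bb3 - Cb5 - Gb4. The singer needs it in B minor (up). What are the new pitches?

From Ab up to B is an augmented second; apply that to each pitch.
Fb5 to G5
D4 to E#4
Gb3 to A3
Eb4 to F#4
Cb5 to D5
Bb3 to C#4
Cb5 to D5
Gb4 to A4

G5 E#4 A3 F#4 D5 C#4 D5 A4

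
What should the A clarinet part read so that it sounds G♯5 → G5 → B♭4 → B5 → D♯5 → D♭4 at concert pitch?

B5 Bb5 Db5 D6 F#5 Fb4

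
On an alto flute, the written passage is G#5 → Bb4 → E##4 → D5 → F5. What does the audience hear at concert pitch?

D#5 F4 B##3 A4 C5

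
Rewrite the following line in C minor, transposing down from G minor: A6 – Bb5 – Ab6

D6 Eb5 Db6

From G down to C is a perfect fifth; apply that to each pitch.
A6 → D6
Bb5 → Eb5
Ab6 → Db6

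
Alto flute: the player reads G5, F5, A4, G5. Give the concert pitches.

D5 C5 E4 D5

Written C4 on the alto flute sounds as G3, a perfect fourth lower; apply that shift to every note.
G5 becomes D5
F5 becomes C5
A4 becomes E4
G5 becomes D5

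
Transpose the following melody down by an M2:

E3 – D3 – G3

D3 C3 F3

E3 → D3
D3 → C3
G3 → F3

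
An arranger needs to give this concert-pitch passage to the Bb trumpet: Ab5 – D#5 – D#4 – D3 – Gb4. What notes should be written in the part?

Bb5 E#5 E#4 E3 Ab4

The Bb trumpet sounds a major second below written, so the written part must be a major second above concert — transpose each note up.
Ab5 becomes Bb5
D#5 becomes E#5
D#4 becomes E#4
D3 becomes E3
Gb4 becomes Ab4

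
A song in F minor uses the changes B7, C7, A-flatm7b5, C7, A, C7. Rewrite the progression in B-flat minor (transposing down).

E7 F7 Dbm7b5 F7 D F7

F minor down to B-flat minor is a perfect fifth; each chord root moves by that interval while the quality stays the same.
B7: root B down a perfect fifth → E, giving E7.
C7: root C down a perfect fifth → F, giving F7.
A-flatm7b5: root A-flat down a perfect fifth → Db, giving Dbm7b5.
C7: root C down a perfect fifth → F, giving F7.
A: root A down a perfect fifth → D, giving D.
C7: root C down a perfect fifth → F, giving F7.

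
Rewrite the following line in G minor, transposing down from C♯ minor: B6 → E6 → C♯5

C♯ minor to G minor down is an augmented fourth, so every note moves down by that interval.
B6 to F6
E6 to Bb5
C#5 to G4

F6 Bb5 G4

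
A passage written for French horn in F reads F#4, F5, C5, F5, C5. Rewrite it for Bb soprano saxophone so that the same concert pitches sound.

C#4 C5 G4 C5 G4

First find concert pitch: the French horn in F sounds a perfect fifth below written, so F#4 F5 C5 F5 C5 sounds B3 Bb4 F4 Bb4 F4.
Then write for Bb soprano saxophone: it sounds a major second below written, so the part must be a major second above concert.
B3 → C#4
Bb4 → C5
F4 → G4
Bb4 → C5
F4 → G4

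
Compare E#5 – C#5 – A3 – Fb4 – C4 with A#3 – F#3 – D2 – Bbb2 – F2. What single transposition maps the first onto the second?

From E#5 to A#3 is 12 letter names — a twelfth of some quality.
A#3 to E#5 is 19 semitones, which makes it a perfect twelfth; the second version is lower, so the direction is down.
Checking another pair — C4 → F2 — gives the same interval.

down a perfect twelfth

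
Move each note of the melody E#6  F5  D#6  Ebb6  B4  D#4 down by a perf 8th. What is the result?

E#5 F4 D#5 Ebb5 B3 D#3

E#6 becomes E#5
F5 becomes F4
D#6 becomes D#5
Ebb6 becomes Ebb5
B4 becomes B3
D#4 becomes D#3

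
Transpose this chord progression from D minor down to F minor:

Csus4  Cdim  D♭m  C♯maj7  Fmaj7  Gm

Ebsus4 Ebdim Fbm Emaj7 Abmaj7 Bbm

D minor down to F minor is a major sixth; each chord root moves by that interval while the quality stays the same.
Csus4: root C down a major sixth → Eb, giving Ebsus4.
Cdim: root C down a major sixth → Eb, giving Ebdim.
D♭m: root D♭ down a major sixth → Fb, giving Fbm.
C♯maj7: root C♯ down a major sixth → E, giving Emaj7.
Fmaj7: root F down a major sixth → Ab, giving Abmaj7.
Gm: root G down a major sixth → Bb, giving Bbm.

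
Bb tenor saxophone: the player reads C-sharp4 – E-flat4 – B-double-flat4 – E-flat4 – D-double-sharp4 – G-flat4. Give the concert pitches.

The Bb tenor saxophone sounds a major ninth below written, so transpose each written note down a major ninth.
C#4 becomes B2
Eb4 becomes Db3
Bbb4 becomes Abb3
Eb4 becomes Db3
D##4 becomes C##3
Gb4 becomes Fb3

B2 Db3 Abb3 Db3 C##3 Fb3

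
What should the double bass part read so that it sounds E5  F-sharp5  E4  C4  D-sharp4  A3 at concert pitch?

Written C4 sounds as C3 on the double bass, so concert pitches are written a perfect octave up.
E5 gives E6
F#5 gives F#6
E4 gives E5
C4 gives C5
D#4 gives D#5
A3 gives A4

E6 F#6 E5 C5 D#5 A4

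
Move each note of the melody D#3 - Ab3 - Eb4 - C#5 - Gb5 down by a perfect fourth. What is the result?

D#3 becomes A#2
Ab3 becomes Eb3
Eb4 becomes Bb3
C#5 becomes G#4
Gb5 becomes Db5

A#2 Eb3 Bb3 G#4 Db5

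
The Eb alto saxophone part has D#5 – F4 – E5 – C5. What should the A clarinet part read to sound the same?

First find concert pitch: the Eb alto saxophone sounds a major sixth below written, so D#5 F4 E5 C5 sounds F#4 Ab3 G4 Eb4.
Then write for A clarinet: it sounds a minor third below written, so the part must be a minor third above concert.
F#4 → A4
Ab3 → Cb4
G4 → Bb4
Eb4 → Gb4

A4 Cb4 Bb4 Gb4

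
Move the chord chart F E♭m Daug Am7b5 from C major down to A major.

D Cm Baug F#m7b5

C major down to A major is a minor third; each chord root moves by that interval while the quality stays the same.
F: root F down a minor third → D, giving D.
E♭m: root E♭ down a minor third → C, giving Cm.
Daug: root D down a minor third → B, giving Baug.
Am7b5: root A down a minor third → F#, giving F#m7b5.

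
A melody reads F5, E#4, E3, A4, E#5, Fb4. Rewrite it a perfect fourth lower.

C5 B#3 B2 E4 B#4 Cb4

F5 gives C5
E#4 gives B#3
E3 gives B2
A4 gives E4
E#5 gives B#4
Fb4 gives Cb4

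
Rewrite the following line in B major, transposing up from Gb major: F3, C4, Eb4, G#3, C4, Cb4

A#3 E#4 G#4 B##3 E#4 E4

From Gb up to B is an augmented third; apply that to each pitch.
F3 gives A#3
C4 gives E#4
Eb4 gives G#4
G#3 gives B##3
C4 gives E#4
Cb4 gives E4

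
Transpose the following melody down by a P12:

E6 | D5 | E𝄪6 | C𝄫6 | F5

A4 G3 A##4 Fbb4 Bb3

E6: a twelfth down reaches A, and 19 semitones makes it A4.
D5: a twelfth down reaches G, and 19 semitones makes it G3.
E##6 down a perfect twelfth is A##4.
Cbb6: a twelfth down reaches F, and 19 semitones makes it Fbb4.
F5 down a perfect twelfth is Bb3.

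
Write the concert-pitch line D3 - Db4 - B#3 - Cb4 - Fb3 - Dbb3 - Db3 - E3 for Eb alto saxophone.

Written C4 sounds as Eb3 on the Eb alto saxophone, so concert pitches are written a major sixth up.
D3 becomes B3
Db4 becomes Bb4
B#3 becomes G##4
Cb4 becomes Ab4
Fb3 becomes Db4
Dbb3 becomes Bbb3
Db3 becomes Bb3
E3 becomes C#4

B3 Bb4 G##4 Ab4 Db4 Bbb3 Bb3 C#4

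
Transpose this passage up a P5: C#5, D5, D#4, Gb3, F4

G#5 A5 A#4 Db4 C5

C#5 up a perfect fifth is G#5.
A perfect fifth up from D5 gives A5.
D#4: a fifth up reaches A, and 7 semitones makes it A#4.
Gb3 up a perfect fifth is Db4.
A perfect fifth up from F4 gives C5.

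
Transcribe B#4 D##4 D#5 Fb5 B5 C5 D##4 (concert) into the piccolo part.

Written C4 sounds as C5 on the piccolo, so concert pitches are written a perfect octave down.
B#4 -> B#3
D##4 -> D##3
D#5 -> D#4
Fb5 -> Fb4
B5 -> B4
C5 -> C4
D##4 -> D##3

B#3 D##3 D#4 Fb4 B4 C4 D##3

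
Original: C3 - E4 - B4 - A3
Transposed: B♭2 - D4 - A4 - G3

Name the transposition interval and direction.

down a major second

Take the first pair: C3 → Bb2. C to B spans 2 letter names, so the interval is some kind of second.
Bb2 to C3 is 2 semitones, which makes it a major second; the second version is lower, so the direction is down.
Checking another pair — A3 → G3 — gives the same interval.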